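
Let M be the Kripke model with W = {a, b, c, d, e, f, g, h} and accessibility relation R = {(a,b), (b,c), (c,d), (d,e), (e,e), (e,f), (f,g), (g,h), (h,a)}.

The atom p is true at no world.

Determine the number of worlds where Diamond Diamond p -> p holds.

8

a: Diamond Diamond p is F, p is F. ✓
b: Diamond Diamond p is F, p is F. ✓
c: Diamond Diamond p is F, p is F. ✓
d: Diamond Diamond p is F, p is F. ✓
e: Diamond Diamond p is F, p is F. ✓
f: Diamond Diamond p is F, p is F. ✓
g: Diamond Diamond p is F, p is F. ✓
h: Diamond Diamond p is F, p is F. ✓
Satisfying worlds: {a, b, c, d, e, f, g, h}.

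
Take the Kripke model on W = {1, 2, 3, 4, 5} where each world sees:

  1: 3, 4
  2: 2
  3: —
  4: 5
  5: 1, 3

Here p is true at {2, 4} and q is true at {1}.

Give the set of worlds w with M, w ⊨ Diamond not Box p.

{1, 4, 5}

1: successors {3, 4}; not Box p there: 3:F, 4:T. ✓
2: successors {2}; not Box p there: 2:F. ✗
3: no successors, so Diamond not Box p fails. ✗
4: successors {5}; not Box p there: 5:T. ✓
5: successors {1, 3}; not Box p there: 1:T, 3:F. ✓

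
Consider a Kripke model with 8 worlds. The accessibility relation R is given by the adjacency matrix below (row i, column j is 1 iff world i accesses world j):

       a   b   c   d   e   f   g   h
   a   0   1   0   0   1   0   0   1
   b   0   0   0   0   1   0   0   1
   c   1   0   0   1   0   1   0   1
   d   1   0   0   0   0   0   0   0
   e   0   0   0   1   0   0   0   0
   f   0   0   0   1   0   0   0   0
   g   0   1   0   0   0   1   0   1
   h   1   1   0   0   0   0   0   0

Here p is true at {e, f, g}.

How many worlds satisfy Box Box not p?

a: successors {b, e, h}; Box not p there: b:F, e:T, h:T. ✗
b: successors {e, h}; Box not p there: e:T, h:T. ✓
c: successors {a, d, f, h}; Box not p there: a:F, d:T, f:T, h:T. ✗
d: successors {a}; Box not p there: a:F. ✗
e: successors {d}; Box not p there: d:T. ✓
f: successors {d}; Box not p there: d:T. ✓
g: successors {b, f, h}; Box not p there: b:F, f:T, h:T. ✗
h: successors {a, b}; Box not p there: a:F, b:F. ✗
Satisfying worlds: {b, e, f}.

3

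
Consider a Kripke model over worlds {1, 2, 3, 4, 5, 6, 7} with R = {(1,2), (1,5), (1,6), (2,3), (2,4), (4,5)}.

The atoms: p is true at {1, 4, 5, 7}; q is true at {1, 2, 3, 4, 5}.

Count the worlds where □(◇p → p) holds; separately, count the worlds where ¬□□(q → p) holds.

For □(◇p → p):
1: successors {2, 5, 6}; ◇p → p there: 2:F, 5:T, 6:T. ✗
2: successors {3, 4}; ◇p → p there: 3:T, 4:T. ✓
3: no successors, so □(◇p → p) holds vacuously. ✓
4: successors {5}; ◇p → p there: 5:T. ✓
5: no successors, so □(◇p → p) holds vacuously. ✓
6: no successors, so □(◇p → p) holds vacuously. ✓
7: no successors, so □(◇p → p) holds vacuously. ✓
— 6 worlds.
For ¬□□(q → p):
1: □□(q → p) is F. ✓
2: □□(q → p) is T. ✗
3: □□(q → p) is T. ✗
4: □□(q → p) is T. ✗
5: □□(q → p) is T. ✗
6: □□(q → p) is T. ✗
7: □□(q → p) is T. ✗
— 1 world.

6 and 1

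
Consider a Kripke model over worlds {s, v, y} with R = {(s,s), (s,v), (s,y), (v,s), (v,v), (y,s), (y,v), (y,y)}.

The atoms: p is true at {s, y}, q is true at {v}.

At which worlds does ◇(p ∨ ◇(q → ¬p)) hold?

s: successors {s, v, y}; p ∨ ◇(q → ¬p) there: s:T, v:T, y:T. ✓
v: successors {s, v}; p ∨ ◇(q → ¬p) there: s:T, v:T. ✓
y: successors {s, v, y}; p ∨ ◇(q → ¬p) there: s:T, v:T, y:T. ✓

{s, v, y}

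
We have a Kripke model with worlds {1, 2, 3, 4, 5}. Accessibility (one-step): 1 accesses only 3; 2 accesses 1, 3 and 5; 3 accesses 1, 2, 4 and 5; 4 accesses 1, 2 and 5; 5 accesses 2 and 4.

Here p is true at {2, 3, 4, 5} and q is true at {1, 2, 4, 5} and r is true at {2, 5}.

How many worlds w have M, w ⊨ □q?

3

1: successors {3}; q there: 3:F. ✗
2: successors {1, 3, 5}; q there: 1:T, 3:F, 5:T. ✗
3: successors {1, 2, 4, 5}; q there: 1:T, 2:T, 4:T, 5:T. ✓
4: successors {1, 2, 5}; q there: 1:T, 2:T, 5:T. ✓
5: successors {2, 4}; q there: 2:T, 4:T. ✓
Satisfying worlds: {3, 4, 5}.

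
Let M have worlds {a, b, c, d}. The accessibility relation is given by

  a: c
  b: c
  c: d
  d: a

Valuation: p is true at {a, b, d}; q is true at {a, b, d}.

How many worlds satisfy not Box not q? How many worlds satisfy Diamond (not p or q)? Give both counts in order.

2 and 4

For not Box not q:
a: Box not q is T. ✗
b: Box not q is T. ✗
c: Box not q is F. ✓
d: Box not q is F. ✓
— 2 worlds.
For Diamond (not p or q):
a: successors {c}; not p or q there: c:T. ✓
b: successors {c}; not p or q there: c:T. ✓
c: successors {d}; not p or q there: d:T. ✓
d: successors {a}; not p or q there: a:T. ✓
— 4 worlds.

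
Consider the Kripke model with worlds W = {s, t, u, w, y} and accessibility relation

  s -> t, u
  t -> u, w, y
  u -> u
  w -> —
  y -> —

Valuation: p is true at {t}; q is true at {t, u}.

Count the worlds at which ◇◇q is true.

s: successors {t, u}; ◇q there: t:T, u:T. ✓
t: successors {u, w, y}; ◇q there: u:T, w:F, y:F. ✓
u: successors {u}; ◇q there: u:T. ✓
w: no successors, so ◇◇q fails. ✗
y: no successors, so ◇◇q fails. ✗
Satisfying worlds: {s, t, u}.

3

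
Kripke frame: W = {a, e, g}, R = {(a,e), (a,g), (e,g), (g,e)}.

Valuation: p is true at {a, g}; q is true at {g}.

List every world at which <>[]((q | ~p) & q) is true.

a: successors {e, g}; []((q | ~p) & q) there: e:T, g:F. ✓
e: successors {g}; []((q | ~p) & q) there: g:F. ✗
g: successors {e}; []((q | ~p) & q) there: e:T. ✓

{a, g}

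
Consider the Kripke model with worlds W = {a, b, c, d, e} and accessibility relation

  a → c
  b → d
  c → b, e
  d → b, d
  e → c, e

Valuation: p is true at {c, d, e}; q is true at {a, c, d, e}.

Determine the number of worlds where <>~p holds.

2

a: successors {c}; ~p there: c:F. ✗
b: successors {d}; ~p there: d:F. ✗
c: successors {b, e}; ~p there: b:T, e:F. ✓
d: successors {b, d}; ~p there: b:T, d:F. ✓
e: successors {c, e}; ~p there: c:F, e:F. ✗
Satisfying worlds: {c, d}.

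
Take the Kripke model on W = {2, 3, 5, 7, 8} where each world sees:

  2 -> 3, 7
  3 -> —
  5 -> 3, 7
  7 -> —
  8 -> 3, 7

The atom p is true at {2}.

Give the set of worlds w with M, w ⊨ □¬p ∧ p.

2: □¬p is T, p is T. ✓
3: □¬p is T, p is F. ✗
5: □¬p is T, p is F. ✗
7: □¬p is T, p is F. ✗
8: □¬p is T, p is F. ✗

{2}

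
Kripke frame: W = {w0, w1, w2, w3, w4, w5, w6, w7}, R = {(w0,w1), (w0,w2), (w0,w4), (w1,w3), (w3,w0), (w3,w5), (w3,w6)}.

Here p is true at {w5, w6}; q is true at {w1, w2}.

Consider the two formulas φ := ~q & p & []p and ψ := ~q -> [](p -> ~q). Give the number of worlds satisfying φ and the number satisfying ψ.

2 and 8

For ~q & p & []p:
w0: ~q & p is F, []p is F. ✗
w1: ~q & p is F, []p is F. ✗
w2: ~q & p is F, []p is T. ✗
w3: ~q & p is F, []p is F. ✗
w4: ~q & p is F, []p is T. ✗
w5: ~q & p is T, []p is T. ✓
w6: ~q & p is T, []p is T. ✓
w7: ~q & p is F, []p is T. ✗
— 2 worlds.
For ~q -> [](p -> ~q):
w0: ~q is T, [](p -> ~q) is T. ✓
w1: ~q is F, [](p -> ~q) is T. ✓
w2: ~q is F, [](p -> ~q) is T. ✓
w3: ~q is T, [](p -> ~q) is T. ✓
w4: ~q is T, [](p -> ~q) is T. ✓
w5: ~q is T, [](p -> ~q) is T. ✓
w6: ~q is T, [](p -> ~q) is T. ✓
w7: ~q is T, [](p -> ~q) is T. ✓
— 8 worlds.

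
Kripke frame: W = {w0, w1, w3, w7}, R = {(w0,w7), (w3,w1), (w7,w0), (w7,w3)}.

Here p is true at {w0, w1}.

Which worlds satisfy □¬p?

{w0, w1}

w0: successors {w7}; ¬p there: w7:T. ✓
w1: no successors, so □¬p holds vacuously. ✓
w3: successors {w1}; ¬p there: w1:F. ✗
w7: successors {w0, w3}; ¬p there: w0:F, w3:T. ✗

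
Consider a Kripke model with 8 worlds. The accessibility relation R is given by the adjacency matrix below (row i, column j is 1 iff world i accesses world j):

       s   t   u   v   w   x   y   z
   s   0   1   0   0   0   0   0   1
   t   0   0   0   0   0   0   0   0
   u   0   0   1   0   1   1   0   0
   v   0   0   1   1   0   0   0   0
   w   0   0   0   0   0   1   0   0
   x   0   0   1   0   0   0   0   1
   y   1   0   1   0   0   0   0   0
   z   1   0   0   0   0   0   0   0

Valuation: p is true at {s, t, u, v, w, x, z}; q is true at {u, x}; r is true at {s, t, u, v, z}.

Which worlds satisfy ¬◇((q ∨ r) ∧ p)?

s: ◇((q ∨ r) ∧ p) is T. ✗
t: ◇((q ∨ r) ∧ p) is F. ✓
u: ◇((q ∨ r) ∧ p) is T. ✗
v: ◇((q ∨ r) ∧ p) is T. ✗
w: ◇((q ∨ r) ∧ p) is T. ✗
x: ◇((q ∨ r) ∧ p) is T. ✗
y: ◇((q ∨ r) ∧ p) is T. ✗
z: ◇((q ∨ r) ∧ p) is T. ✗

{t}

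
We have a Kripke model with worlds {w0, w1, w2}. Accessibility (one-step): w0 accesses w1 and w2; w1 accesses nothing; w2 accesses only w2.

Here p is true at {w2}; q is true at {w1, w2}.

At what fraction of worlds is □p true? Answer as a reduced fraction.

2/3

w0: successors {w1, w2}; p there: w1:F, w2:T. ✗
w1: no successors, so □p holds vacuously. ✓
w2: successors {w2}; p there: w2:T. ✓
That's 2 of 3 worlds, so 2/3.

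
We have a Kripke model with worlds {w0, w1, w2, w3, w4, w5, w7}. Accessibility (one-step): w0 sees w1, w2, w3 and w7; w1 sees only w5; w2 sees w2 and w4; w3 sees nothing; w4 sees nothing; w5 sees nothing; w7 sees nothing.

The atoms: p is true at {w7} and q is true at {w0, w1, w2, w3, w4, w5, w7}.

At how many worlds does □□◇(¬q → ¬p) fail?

w0: successors {w1, w2, w3, w7}; □◇(¬q → ¬p) there: w1:F, w2:F, w3:T, w7:T. ✗
w1: successors {w5}; □◇(¬q → ¬p) there: w5:T. ✓
w2: successors {w2, w4}; □◇(¬q → ¬p) there: w2:F, w4:T. ✗
w3: no successors, so □□◇(¬q → ¬p) holds vacuously. ✓
w4: no successors, so □□◇(¬q → ¬p) holds vacuously. ✓
w5: no successors, so □□◇(¬q → ¬p) holds vacuously. ✓
w7: no successors, so □□◇(¬q → ¬p) holds vacuously. ✓
Satisfying worlds: {w1, w3, w4, w5, w7}.
So □□◇(¬q → ¬p) fails at the other 2 worlds.

2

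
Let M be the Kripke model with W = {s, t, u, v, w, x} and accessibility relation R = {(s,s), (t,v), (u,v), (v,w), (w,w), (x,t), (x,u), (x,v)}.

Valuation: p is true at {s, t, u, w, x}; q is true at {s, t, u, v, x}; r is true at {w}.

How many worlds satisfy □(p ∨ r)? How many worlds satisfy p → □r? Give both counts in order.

For □(p ∨ r):
s: successors {s}; p ∨ r there: s:T. ✓
t: successors {v}; p ∨ r there: v:F. ✗
u: successors {v}; p ∨ r there: v:F. ✗
v: successors {w}; p ∨ r there: w:T. ✓
w: successors {w}; p ∨ r there: w:T. ✓
x: successors {t, u, v}; p ∨ r there: t:T, u:T, v:F. ✗
— 3 worlds.
For p → □r:
s: p is T, □r is F. ✗
t: p is T, □r is F. ✗
u: p is T, □r is F. ✗
v: p is F, □r is T. ✓
w: p is T, □r is T. ✓
x: p is T, □r is F. ✗
— 2 worlds.

3 and 2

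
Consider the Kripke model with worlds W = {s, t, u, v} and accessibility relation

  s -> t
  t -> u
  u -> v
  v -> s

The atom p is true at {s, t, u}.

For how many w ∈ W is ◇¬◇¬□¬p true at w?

s: successors {t}; ¬◇¬□¬p there: t:T. ✓
t: successors {u}; ¬◇¬□¬p there: u:F. ✗
u: successors {v}; ¬◇¬□¬p there: v:F. ✗
v: successors {s}; ¬◇¬□¬p there: s:F. ✗
Satisfying worlds: {s}.

1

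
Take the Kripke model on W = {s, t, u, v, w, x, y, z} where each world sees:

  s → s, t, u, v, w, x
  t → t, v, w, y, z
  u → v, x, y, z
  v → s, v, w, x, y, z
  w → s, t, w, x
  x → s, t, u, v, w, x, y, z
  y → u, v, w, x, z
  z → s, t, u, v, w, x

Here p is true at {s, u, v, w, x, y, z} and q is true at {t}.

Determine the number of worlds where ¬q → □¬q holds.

4

s: ¬q is T, □¬q is F. ✗
t: ¬q is F, □¬q is F. ✓
u: ¬q is T, □¬q is T. ✓
v: ¬q is T, □¬q is T. ✓
w: ¬q is T, □¬q is F. ✗
x: ¬q is T, □¬q is F. ✗
y: ¬q is T, □¬q is T. ✓
z: ¬q is T, □¬q is F. ✗
Satisfying worlds: {t, u, v, y}.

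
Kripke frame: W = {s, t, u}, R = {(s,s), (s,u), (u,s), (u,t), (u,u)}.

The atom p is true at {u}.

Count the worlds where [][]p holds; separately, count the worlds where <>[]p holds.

For [][]p:
s: successors {s, u}; []p there: s:F, u:F. ✗
t: no successors, so [][]p holds vacuously. ✓
u: successors {s, t, u}; []p there: s:F, t:T, u:F. ✗
— 1 world.
For <>[]p:
s: successors {s, u}; []p there: s:F, u:F. ✗
t: no successors, so <>[]p fails. ✗
u: successors {s, t, u}; []p there: s:F, t:T, u:F. ✓
— 1 world.

1 and 1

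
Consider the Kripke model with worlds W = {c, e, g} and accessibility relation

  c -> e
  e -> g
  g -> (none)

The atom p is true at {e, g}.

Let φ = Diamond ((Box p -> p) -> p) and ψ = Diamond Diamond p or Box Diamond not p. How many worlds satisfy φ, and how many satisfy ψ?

2 and 2

For Diamond ((Box p -> p) -> p):
c: successors {e}; (Box p -> p) -> p there: e:T. ✓
e: successors {g}; (Box p -> p) -> p there: g:T. ✓
g: no successors, so Diamond ((Box p -> p) -> p) fails. ✗
— 2 worlds.
For Diamond Diamond p or Box Diamond not p:
c: Diamond Diamond p is T, Box Diamond not p is F. ✓
e: Diamond Diamond p is F, Box Diamond not p is F. ✗
g: Diamond Diamond p is F, Box Diamond not p is T. ✓
— 2 worlds.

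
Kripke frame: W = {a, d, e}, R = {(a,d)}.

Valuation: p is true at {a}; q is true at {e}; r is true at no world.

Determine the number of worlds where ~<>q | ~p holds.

a: ~<>q is T, ~p is F. ✓
d: ~<>q is T, ~p is T. ✓
e: ~<>q is T, ~p is T. ✓
Satisfying worlds: {a, d, e}.

3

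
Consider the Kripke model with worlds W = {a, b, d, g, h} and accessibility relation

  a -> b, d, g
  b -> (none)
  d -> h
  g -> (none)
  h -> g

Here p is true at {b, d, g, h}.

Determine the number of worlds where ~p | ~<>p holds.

3

a: ~p is T, ~<>p is F. ✓
b: ~p is F, ~<>p is T. ✓
d: ~p is F, ~<>p is F. ✗
g: ~p is F, ~<>p is T. ✓
h: ~p is F, ~<>p is F. ✗
Satisfying worlds: {a, b, g}.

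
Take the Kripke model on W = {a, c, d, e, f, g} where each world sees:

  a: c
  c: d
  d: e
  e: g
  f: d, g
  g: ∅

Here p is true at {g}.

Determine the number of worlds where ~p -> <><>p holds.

a: ~p is T, <><>p is F. ✗
c: ~p is T, <><>p is F. ✗
d: ~p is T, <><>p is T. ✓
e: ~p is T, <><>p is F. ✗
f: ~p is T, <><>p is F. ✗
g: ~p is F, <><>p is F. ✓
Satisfying worlds: {d, g}.

2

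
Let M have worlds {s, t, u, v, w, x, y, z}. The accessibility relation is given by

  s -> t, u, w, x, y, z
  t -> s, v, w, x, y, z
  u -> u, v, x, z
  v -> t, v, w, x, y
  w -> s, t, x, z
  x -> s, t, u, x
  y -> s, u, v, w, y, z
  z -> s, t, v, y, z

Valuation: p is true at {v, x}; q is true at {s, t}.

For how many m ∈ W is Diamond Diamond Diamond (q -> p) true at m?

s: successors {t, u, w, x, y, z}; Diamond Diamond (q -> p) there: t:T, u:T, w:T, x:T, y:T, z:T. ✓
t: successors {s, v, w, x, y, z}; Diamond Diamond (q -> p) there: s:T, v:T, w:T, x:T, y:T, z:T. ✓
u: successors {u, v, x, z}; Diamond Diamond (q -> p) there: u:T, v:T, x:T, z:T. ✓
v: successors {t, v, w, x, y}; Diamond Diamond (q -> p) there: t:T, v:T, w:T, x:T, y:T. ✓
w: successors {s, t, x, z}; Diamond Diamond (q -> p) there: s:T, t:T, x:T, z:T. ✓
x: successors {s, t, u, x}; Diamond Diamond (q -> p) there: s:T, t:T, u:T, x:T. ✓
y: successors {s, u, v, w, y, z}; Diamond Diamond (q -> p) there: s:T, u:T, v:T, w:T, y:T, z:T. ✓
z: successors {s, t, v, y, z}; Diamond Diamond (q -> p) there: s:T, t:T, v:T, y:T, z:T. ✓
Satisfying worlds: {s, t, u, v, w, x, y, z}.

8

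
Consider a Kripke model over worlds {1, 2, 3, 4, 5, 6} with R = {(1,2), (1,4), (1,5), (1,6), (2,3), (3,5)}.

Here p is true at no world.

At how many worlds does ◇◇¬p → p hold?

1: ◇◇¬p is T, p is F. ✗
2: ◇◇¬p is T, p is F. ✗
3: ◇◇¬p is F, p is F. ✓
4: ◇◇¬p is F, p is F. ✓
5: ◇◇¬p is F, p is F. ✓
6: ◇◇¬p is F, p is F. ✓
Satisfying worlds: {3, 4, 5, 6}.

4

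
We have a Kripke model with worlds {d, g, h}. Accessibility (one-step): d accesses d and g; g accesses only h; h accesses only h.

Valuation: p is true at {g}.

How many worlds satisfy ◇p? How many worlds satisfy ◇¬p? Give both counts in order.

For ◇p:
d: successors {d, g}; p there: d:F, g:T. ✓
g: successors {h}; p there: h:F. ✗
h: successors {h}; p there: h:F. ✗
— 1 world.
For ◇¬p:
d: successors {d, g}; ¬p there: d:T, g:F. ✓
g: successors {h}; ¬p there: h:T. ✓
h: successors {h}; ¬p there: h:T. ✓
— 3 worlds.

1 and 3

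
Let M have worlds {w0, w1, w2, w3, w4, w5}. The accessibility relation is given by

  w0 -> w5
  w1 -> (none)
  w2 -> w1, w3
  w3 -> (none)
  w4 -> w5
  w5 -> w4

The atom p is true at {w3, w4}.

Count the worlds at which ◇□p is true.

3

w0: successors {w5}; □p there: w5:T. ✓
w1: no successors, so ◇□p fails. ✗
w2: successors {w1, w3}; □p there: w1:T, w3:T. ✓
w3: no successors, so ◇□p fails. ✗
w4: successors {w5}; □p there: w5:T. ✓
w5: successors {w4}; □p there: w4:F. ✗
Satisfying worlds: {w0, w2, w4}.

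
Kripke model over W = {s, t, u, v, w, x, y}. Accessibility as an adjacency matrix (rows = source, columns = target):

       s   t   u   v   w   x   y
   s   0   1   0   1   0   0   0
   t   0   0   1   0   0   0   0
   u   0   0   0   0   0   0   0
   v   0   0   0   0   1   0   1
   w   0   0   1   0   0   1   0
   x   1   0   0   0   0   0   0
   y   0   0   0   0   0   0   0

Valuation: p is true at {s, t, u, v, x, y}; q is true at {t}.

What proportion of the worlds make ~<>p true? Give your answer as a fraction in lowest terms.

s: <>p is T. ✗
t: <>p is T. ✗
u: <>p is F. ✓
v: <>p is T. ✗
w: <>p is T. ✗
x: <>p is T. ✗
y: <>p is F. ✓
That's 2 of 7 worlds, so 2/7.

2/7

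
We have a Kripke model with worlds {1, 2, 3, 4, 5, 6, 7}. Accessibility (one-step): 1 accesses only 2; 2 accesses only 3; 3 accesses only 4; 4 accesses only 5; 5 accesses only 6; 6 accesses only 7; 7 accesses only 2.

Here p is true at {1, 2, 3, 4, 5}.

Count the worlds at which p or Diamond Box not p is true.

5

1: p is T, Diamond Box not p is F. ✓
2: p is T, Diamond Box not p is F. ✓
3: p is T, Diamond Box not p is F. ✓
4: p is T, Diamond Box not p is T. ✓
5: p is T, Diamond Box not p is T. ✓
6: p is F, Diamond Box not p is F. ✗
7: p is F, Diamond Box not p is F. ✗
Satisfying worlds: {1, 2, 3, 4, 5}.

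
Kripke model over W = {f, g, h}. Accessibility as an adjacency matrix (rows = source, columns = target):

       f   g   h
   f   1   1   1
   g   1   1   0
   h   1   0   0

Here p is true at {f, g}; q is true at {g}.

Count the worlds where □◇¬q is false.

0

f: successors {f, g, h}; ◇¬q there: f:T, g:T, h:T. ✓
g: successors {f, g}; ◇¬q there: f:T, g:T. ✓
h: successors {f}; ◇¬q there: f:T. ✓
Satisfying worlds: {f, g, h}.
So □◇¬q fails at the other 0 worlds.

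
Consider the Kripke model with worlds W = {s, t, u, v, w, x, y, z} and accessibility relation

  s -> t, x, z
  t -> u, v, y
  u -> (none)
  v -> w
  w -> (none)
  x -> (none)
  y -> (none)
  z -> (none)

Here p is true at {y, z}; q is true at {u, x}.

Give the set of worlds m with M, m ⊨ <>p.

{s, t}

s: successors {t, x, z}; p there: t:F, x:F, z:T. ✓
t: successors {u, v, y}; p there: u:F, v:F, y:T. ✓
u: no successors, so <>p fails. ✗
v: successors {w}; p there: w:F. ✗
w: no successors, so <>p fails. ✗
x: no successors, so <>p fails. ✗
y: no successors, so <>p fails. ✗
z: no successors, so <>p fails. ✗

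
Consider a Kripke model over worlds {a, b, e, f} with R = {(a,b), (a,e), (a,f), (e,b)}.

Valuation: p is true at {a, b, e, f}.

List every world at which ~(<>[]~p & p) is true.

{b, f}

a: <>[]~p & p is T. ✗
b: <>[]~p & p is F. ✓
e: <>[]~p & p is T. ✗
f: <>[]~p & p is F. ✓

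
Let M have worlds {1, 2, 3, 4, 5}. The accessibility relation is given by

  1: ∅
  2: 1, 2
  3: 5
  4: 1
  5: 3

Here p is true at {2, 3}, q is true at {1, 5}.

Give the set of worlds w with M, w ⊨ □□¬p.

1: no successors, so □□¬p holds vacuously. ✓
2: successors {1, 2}; □¬p there: 1:T, 2:F. ✗
3: successors {5}; □¬p there: 5:F. ✗
4: successors {1}; □¬p there: 1:T. ✓
5: successors {3}; □¬p there: 3:T. ✓

{1, 4, 5}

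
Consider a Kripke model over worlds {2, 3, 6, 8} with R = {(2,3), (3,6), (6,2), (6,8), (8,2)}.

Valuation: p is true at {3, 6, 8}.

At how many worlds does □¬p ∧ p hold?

1

2: □¬p is F, p is F. ✗
3: □¬p is F, p is T. ✗
6: □¬p is F, p is T. ✗
8: □¬p is T, p is T. ✓
Satisfying worlds: {8}.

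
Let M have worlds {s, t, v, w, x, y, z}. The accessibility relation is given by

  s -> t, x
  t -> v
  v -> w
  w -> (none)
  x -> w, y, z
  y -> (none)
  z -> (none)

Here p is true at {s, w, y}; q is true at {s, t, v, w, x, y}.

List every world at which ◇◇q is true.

{s, t}

s: successors {t, x}; ◇q there: t:T, x:T. ✓
t: successors {v}; ◇q there: v:T. ✓
v: successors {w}; ◇q there: w:F. ✗
w: no successors, so ◇◇q fails. ✗
x: successors {w, y, z}; ◇q there: w:F, y:F, z:F. ✗
y: no successors, so ◇◇q fails. ✗
z: no successors, so ◇◇q fails. ✗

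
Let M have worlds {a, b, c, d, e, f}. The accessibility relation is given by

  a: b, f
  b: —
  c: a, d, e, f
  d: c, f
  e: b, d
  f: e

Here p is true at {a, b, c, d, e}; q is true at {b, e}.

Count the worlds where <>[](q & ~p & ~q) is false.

a: successors {b, f}; [](q & ~p & ~q) there: b:T, f:F. ✓
b: no successors, so <>[](q & ~p & ~q) fails. ✗
c: successors {a, d, e, f}; [](q & ~p & ~q) there: a:F, d:F, e:F, f:F. ✗
d: successors {c, f}; [](q & ~p & ~q) there: c:F, f:F. ✗
e: successors {b, d}; [](q & ~p & ~q) there: b:T, d:F. ✓
f: successors {e}; [](q & ~p & ~q) there: e:F. ✗
Satisfying worlds: {a, e}.
So <>[](q & ~p & ~q) fails at the other 4 worlds.

4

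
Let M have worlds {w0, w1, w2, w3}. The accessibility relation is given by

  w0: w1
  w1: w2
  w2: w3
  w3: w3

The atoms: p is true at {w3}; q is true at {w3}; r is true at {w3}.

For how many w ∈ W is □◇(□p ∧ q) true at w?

3

w0: successors {w1}; ◇(□p ∧ q) there: w1:F. ✗
w1: successors {w2}; ◇(□p ∧ q) there: w2:T. ✓
w2: successors {w3}; ◇(□p ∧ q) there: w3:T. ✓
w3: successors {w3}; ◇(□p ∧ q) there: w3:T. ✓
Satisfying worlds: {w1, w2, w3}.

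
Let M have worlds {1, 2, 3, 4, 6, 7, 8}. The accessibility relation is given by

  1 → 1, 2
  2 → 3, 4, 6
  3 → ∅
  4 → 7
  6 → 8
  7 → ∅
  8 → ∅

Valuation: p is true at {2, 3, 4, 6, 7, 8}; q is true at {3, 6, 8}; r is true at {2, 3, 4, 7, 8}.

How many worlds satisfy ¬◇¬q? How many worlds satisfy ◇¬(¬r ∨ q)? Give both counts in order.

4 and 3

For ¬◇¬q:
1: ◇¬q is T. ✗
2: ◇¬q is T. ✗
3: ◇¬q is F. ✓
4: ◇¬q is T. ✗
6: ◇¬q is F. ✓
7: ◇¬q is F. ✓
8: ◇¬q is F. ✓
— 4 worlds.
For ◇¬(¬r ∨ q):
1: successors {1, 2}; ¬(¬r ∨ q) there: 1:F, 2:T. ✓
2: successors {3, 4, 6}; ¬(¬r ∨ q) there: 3:F, 4:T, 6:F. ✓
3: no successors, so ◇¬(¬r ∨ q) fails. ✗
4: successors {7}; ¬(¬r ∨ q) there: 7:T. ✓
6: successors {8}; ¬(¬r ∨ q) there: 8:F. ✗
7: no successors, so ◇¬(¬r ∨ q) fails. ✗
8: no successors, so ◇¬(¬r ∨ q) fails. ✗
— 3 worlds.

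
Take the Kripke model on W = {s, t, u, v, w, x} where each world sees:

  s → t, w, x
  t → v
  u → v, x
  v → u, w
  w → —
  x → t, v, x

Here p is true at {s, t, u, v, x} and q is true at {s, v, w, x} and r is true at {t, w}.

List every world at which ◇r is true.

{s, v, x}

s: successors {t, w, x}; r there: t:T, w:T, x:F. ✓
t: successors {v}; r there: v:F. ✗
u: successors {v, x}; r there: v:F, x:F. ✗
v: successors {u, w}; r there: u:F, w:T. ✓
w: no successors, so ◇r fails. ✗
x: successors {t, v, x}; r there: t:T, v:F, x:F. ✓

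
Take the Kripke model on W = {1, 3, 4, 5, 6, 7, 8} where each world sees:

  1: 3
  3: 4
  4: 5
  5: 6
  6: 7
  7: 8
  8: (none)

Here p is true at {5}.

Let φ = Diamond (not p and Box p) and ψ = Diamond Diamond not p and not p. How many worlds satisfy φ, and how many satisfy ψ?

2 and 3

For Diamond (not p and Box p):
1: successors {3}; not p and Box p there: 3:F. ✗
3: successors {4}; not p and Box p there: 4:T. ✓
4: successors {5}; not p and Box p there: 5:F. ✗
5: successors {6}; not p and Box p there: 6:F. ✗
6: successors {7}; not p and Box p there: 7:F. ✗
7: successors {8}; not p and Box p there: 8:T. ✓
8: no successors, so Diamond (not p and Box p) fails. ✗
— 2 worlds.
For Diamond Diamond not p and not p:
1: Diamond Diamond not p is T, not p is T. ✓
3: Diamond Diamond not p is F, not p is T. ✗
4: Diamond Diamond not p is T, not p is T. ✓
5: Diamond Diamond not p is T, not p is F. ✗
6: Diamond Diamond not p is T, not p is T. ✓
7: Diamond Diamond not p is F, not p is T. ✗
8: Diamond Diamond not p is F, not p is T. ✗
— 3 worlds.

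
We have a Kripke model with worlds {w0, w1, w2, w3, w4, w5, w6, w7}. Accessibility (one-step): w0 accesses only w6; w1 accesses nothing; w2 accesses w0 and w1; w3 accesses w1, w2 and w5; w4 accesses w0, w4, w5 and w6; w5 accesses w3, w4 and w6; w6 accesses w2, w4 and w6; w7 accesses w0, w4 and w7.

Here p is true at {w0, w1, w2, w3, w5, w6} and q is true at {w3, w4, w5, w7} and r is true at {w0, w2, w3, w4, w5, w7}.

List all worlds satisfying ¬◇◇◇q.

w0: ◇◇◇q is T. ✗
w1: ◇◇◇q is F. ✓
w2: ◇◇◇q is T. ✗
w3: ◇◇◇q is T. ✗
w4: ◇◇◇q is T. ✗
w5: ◇◇◇q is T. ✗
w6: ◇◇◇q is T. ✗
w7: ◇◇◇q is T. ✗

{w1}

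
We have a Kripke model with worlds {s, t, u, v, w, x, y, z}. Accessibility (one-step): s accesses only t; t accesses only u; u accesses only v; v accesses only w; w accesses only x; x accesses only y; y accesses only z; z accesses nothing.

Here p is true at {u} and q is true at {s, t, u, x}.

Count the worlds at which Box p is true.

2

s: successors {t}; p there: t:F. ✗
t: successors {u}; p there: u:T. ✓
u: successors {v}; p there: v:F. ✗
v: successors {w}; p there: w:F. ✗
w: successors {x}; p there: x:F. ✗
x: successors {y}; p there: y:F. ✗
y: successors {z}; p there: z:F. ✗
z: no successors, so Box p holds vacuously. ✓
Satisfying worlds: {t, z}.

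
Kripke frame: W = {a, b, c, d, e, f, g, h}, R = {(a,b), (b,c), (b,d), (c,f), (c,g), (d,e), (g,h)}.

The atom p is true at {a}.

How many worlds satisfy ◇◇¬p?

3

a: successors {b}; ◇¬p there: b:T. ✓
b: successors {c, d}; ◇¬p there: c:T, d:T. ✓
c: successors {f, g}; ◇¬p there: f:F, g:T. ✓
d: successors {e}; ◇¬p there: e:F. ✗
e: no successors, so ◇◇¬p fails. ✗
f: no successors, so ◇◇¬p fails. ✗
g: successors {h}; ◇¬p there: h:F. ✗
h: no successors, so ◇◇¬p fails. ✗
Satisfying worlds: {a, b, c}.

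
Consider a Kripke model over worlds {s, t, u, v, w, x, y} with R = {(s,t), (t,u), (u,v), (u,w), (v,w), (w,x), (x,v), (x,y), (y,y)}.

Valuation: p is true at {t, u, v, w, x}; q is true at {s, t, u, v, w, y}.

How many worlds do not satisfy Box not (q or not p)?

s: successors {t}; not (q or not p) there: t:F. ✗
t: successors {u}; not (q or not p) there: u:F. ✗
u: successors {v, w}; not (q or not p) there: v:F, w:F. ✗
v: successors {w}; not (q or not p) there: w:F. ✗
w: successors {x}; not (q or not p) there: x:T. ✓
x: successors {v, y}; not (q or not p) there: v:F, y:F. ✗
y: successors {y}; not (q or not p) there: y:F. ✗
Satisfying worlds: {w}.
So Box not (q or not p) fails at the other 6 worlds.

6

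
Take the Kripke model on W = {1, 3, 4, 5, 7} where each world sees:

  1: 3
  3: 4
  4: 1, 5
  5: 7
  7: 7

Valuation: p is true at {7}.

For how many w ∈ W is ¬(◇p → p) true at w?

1: ◇p → p is T. ✗
3: ◇p → p is T. ✗
4: ◇p → p is T. ✗
5: ◇p → p is F. ✓
7: ◇p → p is T. ✗
Satisfying worlds: {5}.

1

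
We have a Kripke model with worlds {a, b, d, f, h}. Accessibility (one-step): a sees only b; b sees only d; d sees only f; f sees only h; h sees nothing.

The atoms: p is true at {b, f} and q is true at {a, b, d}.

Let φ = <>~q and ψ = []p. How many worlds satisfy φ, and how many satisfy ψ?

For <>~q:
a: successors {b}; ~q there: b:F. ✗
b: successors {d}; ~q there: d:F. ✗
d: successors {f}; ~q there: f:T. ✓
f: successors {h}; ~q there: h:T. ✓
h: no successors, so <>~q fails. ✗
— 2 worlds.
For []p:
a: successors {b}; p there: b:T. ✓
b: successors {d}; p there: d:F. ✗
d: successors {f}; p there: f:T. ✓
f: successors {h}; p there: h:F. ✗
h: no successors, so []p holds vacuously. ✓
— 3 worlds.

2 and 3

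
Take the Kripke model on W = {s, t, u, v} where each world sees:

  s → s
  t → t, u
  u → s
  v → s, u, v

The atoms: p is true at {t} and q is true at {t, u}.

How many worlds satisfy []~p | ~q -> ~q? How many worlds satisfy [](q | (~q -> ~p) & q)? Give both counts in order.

For []~p | ~q -> ~q:
s: []~p | ~q is T, ~q is T. ✓
t: []~p | ~q is F, ~q is F. ✓
u: []~p | ~q is T, ~q is F. ✗
v: []~p | ~q is T, ~q is T. ✓
— 3 worlds.
For [](q | (~q -> ~p) & q):
s: successors {s}; q | (~q -> ~p) & q there: s:F. ✗
t: successors {t, u}; q | (~q -> ~p) & q there: t:T, u:T. ✓
u: successors {s}; q | (~q -> ~p) & q there: s:F. ✗
v: successors {s, u, v}; q | (~q -> ~p) & q there: s:F, u:T, v:F. ✗
— 1 world.

3 and 1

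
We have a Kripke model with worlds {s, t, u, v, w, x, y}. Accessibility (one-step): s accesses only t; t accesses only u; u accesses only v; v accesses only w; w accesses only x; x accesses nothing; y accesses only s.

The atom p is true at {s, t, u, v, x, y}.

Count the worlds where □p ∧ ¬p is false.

6

s: □p is T, ¬p is F. ✗
t: □p is T, ¬p is F. ✗
u: □p is T, ¬p is F. ✗
v: □p is F, ¬p is F. ✗
w: □p is T, ¬p is T. ✓
x: □p is T, ¬p is F. ✗
y: □p is T, ¬p is F. ✗
Satisfying worlds: {w}.
So □p ∧ ¬p fails at the other 6 worlds.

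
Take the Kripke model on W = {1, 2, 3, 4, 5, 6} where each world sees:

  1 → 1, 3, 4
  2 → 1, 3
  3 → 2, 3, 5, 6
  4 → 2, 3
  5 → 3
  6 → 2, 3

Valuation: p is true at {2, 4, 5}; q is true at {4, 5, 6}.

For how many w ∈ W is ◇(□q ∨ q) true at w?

2

1: successors {1, 3, 4}; □q ∨ q there: 1:F, 3:F, 4:T. ✓
2: successors {1, 3}; □q ∨ q there: 1:F, 3:F. ✗
3: successors {2, 3, 5, 6}; □q ∨ q there: 2:F, 3:F, 5:T, 6:T. ✓
4: successors {2, 3}; □q ∨ q there: 2:F, 3:F. ✗
5: successors {3}; □q ∨ q there: 3:F. ✗
6: successors {2, 3}; □q ∨ q there: 2:F, 3:F. ✗
Satisfying worlds: {1, 3}.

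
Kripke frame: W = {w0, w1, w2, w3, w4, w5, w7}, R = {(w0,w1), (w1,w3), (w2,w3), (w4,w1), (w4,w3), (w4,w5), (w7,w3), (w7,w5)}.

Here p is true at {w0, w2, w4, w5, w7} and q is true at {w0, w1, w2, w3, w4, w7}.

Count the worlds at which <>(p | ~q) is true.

2

w0: successors {w1}; p | ~q there: w1:F. ✗
w1: successors {w3}; p | ~q there: w3:F. ✗
w2: successors {w3}; p | ~q there: w3:F. ✗
w3: no successors, so <>(p | ~q) fails. ✗
w4: successors {w1, w3, w5}; p | ~q there: w1:F, w3:F, w5:T. ✓
w5: no successors, so <>(p | ~q) fails. ✗
w7: successors {w3, w5}; p | ~q there: w3:F, w5:T. ✓
Satisfying worlds: {w4, w7}.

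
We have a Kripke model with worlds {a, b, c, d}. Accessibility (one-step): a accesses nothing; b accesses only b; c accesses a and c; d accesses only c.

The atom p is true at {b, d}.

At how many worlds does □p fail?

2

a: no successors, so □p holds vacuously. ✓
b: successors {b}; p there: b:T. ✓
c: successors {a, c}; p there: a:F, c:F. ✗
d: successors {c}; p there: c:F. ✗
Satisfying worlds: {a, b}.
So □p fails at the other 2 worlds.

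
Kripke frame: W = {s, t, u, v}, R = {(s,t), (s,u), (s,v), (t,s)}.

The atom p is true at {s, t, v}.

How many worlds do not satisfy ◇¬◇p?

3

s: successors {t, u, v}; ¬◇p there: t:F, u:T, v:T. ✓
t: successors {s}; ¬◇p there: s:F. ✗
u: no successors, so ◇¬◇p fails. ✗
v: no successors, so ◇¬◇p fails. ✗
Satisfying worlds: {s}.
So ◇¬◇p fails at the other 3 worlds.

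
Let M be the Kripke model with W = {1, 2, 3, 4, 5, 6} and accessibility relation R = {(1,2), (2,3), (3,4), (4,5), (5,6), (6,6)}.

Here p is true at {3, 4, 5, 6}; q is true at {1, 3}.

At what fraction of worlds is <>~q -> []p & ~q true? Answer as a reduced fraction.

1: <>~q is T, []p & ~q is F. ✗
2: <>~q is F, []p & ~q is T. ✓
3: <>~q is T, []p & ~q is F. ✗
4: <>~q is T, []p & ~q is T. ✓
5: <>~q is T, []p & ~q is T. ✓
6: <>~q is T, []p & ~q is T. ✓
That's 4 of 6 worlds, so 4/6 = 2/3.

2/3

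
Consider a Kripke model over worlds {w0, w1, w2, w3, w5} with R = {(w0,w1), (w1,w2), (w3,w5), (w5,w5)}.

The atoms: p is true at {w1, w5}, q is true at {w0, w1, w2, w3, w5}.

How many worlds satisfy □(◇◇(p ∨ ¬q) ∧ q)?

w0: successors {w1}; ◇◇(p ∨ ¬q) ∧ q there: w1:F. ✗
w1: successors {w2}; ◇◇(p ∨ ¬q) ∧ q there: w2:F. ✗
w2: no successors, so □(◇◇(p ∨ ¬q) ∧ q) holds vacuously. ✓
w3: successors {w5}; ◇◇(p ∨ ¬q) ∧ q there: w5:T. ✓
w5: successors {w5}; ◇◇(p ∨ ¬q) ∧ q there: w5:T. ✓
Satisfying worlds: {w2, w3, w5}.

3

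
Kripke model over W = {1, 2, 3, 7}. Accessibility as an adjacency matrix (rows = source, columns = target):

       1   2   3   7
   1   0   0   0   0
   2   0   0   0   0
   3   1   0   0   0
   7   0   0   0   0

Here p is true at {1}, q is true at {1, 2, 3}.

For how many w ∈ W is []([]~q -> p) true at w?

1: no successors, so []([]~q -> p) holds vacuously. ✓
2: no successors, so []([]~q -> p) holds vacuously. ✓
3: successors {1}; []~q -> p there: 1:T. ✓
7: no successors, so []([]~q -> p) holds vacuously. ✓
Satisfying worlds: {1, 2, 3, 7}.

4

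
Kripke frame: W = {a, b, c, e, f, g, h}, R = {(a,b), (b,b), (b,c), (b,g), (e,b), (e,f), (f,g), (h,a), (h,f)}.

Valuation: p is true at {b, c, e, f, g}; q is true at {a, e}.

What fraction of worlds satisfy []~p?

2/7

a: successors {b}; ~p there: b:F. ✗
b: successors {b, c, g}; ~p there: b:F, c:F, g:F. ✗
c: no successors, so []~p holds vacuously. ✓
e: successors {b, f}; ~p there: b:F, f:F. ✗
f: successors {g}; ~p there: g:F. ✗
g: no successors, so []~p holds vacuously. ✓
h: successors {a, f}; ~p there: a:T, f:F. ✗
That's 2 of 7 worlds, so 2/7.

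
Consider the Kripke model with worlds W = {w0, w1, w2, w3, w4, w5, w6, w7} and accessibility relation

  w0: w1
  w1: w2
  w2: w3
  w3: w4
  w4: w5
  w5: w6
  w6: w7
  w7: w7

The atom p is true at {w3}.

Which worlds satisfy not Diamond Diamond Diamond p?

w0: Diamond Diamond Diamond p is T. ✗
w1: Diamond Diamond Diamond p is F. ✓
w2: Diamond Diamond Diamond p is F. ✓
w3: Diamond Diamond Diamond p is F. ✓
w4: Diamond Diamond Diamond p is F. ✓
w5: Diamond Diamond Diamond p is F. ✓
w6: Diamond Diamond Diamond p is F. ✓
w7: Diamond Diamond Diamond p is F. ✓

{w1, w2, w3, w4, w5, w6, w7}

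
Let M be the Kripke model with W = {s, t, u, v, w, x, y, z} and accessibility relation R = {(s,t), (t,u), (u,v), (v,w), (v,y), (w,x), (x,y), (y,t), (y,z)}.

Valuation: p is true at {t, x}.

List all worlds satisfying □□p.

s: successors {t}; □p there: t:F. ✗
t: successors {u}; □p there: u:F. ✗
u: successors {v}; □p there: v:F. ✗
v: successors {w, y}; □p there: w:T, y:F. ✗
w: successors {x}; □p there: x:F. ✗
x: successors {y}; □p there: y:F. ✗
y: successors {t, z}; □p there: t:F, z:T. ✗
z: no successors, so □□p holds vacuously. ✓

{z}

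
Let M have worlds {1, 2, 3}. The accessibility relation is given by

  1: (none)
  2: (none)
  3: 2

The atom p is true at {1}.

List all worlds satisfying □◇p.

{1, 2}

1: no successors, so □◇p holds vacuously. ✓
2: no successors, so □◇p holds vacuously. ✓
3: successors {2}; ◇p there: 2:F. ✗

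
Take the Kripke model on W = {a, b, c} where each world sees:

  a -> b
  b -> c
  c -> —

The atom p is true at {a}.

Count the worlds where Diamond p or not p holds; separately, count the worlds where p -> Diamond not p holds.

For Diamond p or not p:
a: Diamond p is F, not p is F. ✗
b: Diamond p is F, not p is T. ✓
c: Diamond p is F, not p is T. ✓
— 2 worlds.
For p -> Diamond not p:
a: p is T, Diamond not p is T. ✓
b: p is F, Diamond not p is T. ✓
c: p is F, Diamond not p is F. ✓
— 3 worlds.

2 and 3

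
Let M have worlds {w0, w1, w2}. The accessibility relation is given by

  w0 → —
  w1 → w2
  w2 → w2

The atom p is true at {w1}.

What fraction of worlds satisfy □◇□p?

1/3

w0: no successors, so □◇□p holds vacuously. ✓
w1: successors {w2}; ◇□p there: w2:F. ✗
w2: successors {w2}; ◇□p there: w2:F. ✗
That's 1 of 3 worlds, so 1/3.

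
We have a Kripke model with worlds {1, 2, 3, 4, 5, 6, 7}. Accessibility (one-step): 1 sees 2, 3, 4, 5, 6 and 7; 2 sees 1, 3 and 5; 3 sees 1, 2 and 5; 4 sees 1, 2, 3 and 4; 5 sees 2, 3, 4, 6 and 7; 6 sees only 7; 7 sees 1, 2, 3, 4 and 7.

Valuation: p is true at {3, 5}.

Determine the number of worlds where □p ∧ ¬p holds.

0

1: □p is F, ¬p is T. ✗
2: □p is F, ¬p is T. ✗
3: □p is F, ¬p is F. ✗
4: □p is F, ¬p is T. ✗
5: □p is F, ¬p is F. ✗
6: □p is F, ¬p is T. ✗
7: □p is F, ¬p is T. ✗
Satisfying worlds: ∅.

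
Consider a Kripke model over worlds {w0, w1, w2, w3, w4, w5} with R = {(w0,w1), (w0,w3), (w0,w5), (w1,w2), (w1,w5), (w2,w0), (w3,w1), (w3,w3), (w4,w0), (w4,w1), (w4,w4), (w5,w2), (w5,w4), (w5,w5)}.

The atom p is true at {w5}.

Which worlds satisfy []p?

w0: successors {w1, w3, w5}; p there: w1:F, w3:F, w5:T. ✗
w1: successors {w2, w5}; p there: w2:F, w5:T. ✗
w2: successors {w0}; p there: w0:F. ✗
w3: successors {w1, w3}; p there: w1:F, w3:F. ✗
w4: successors {w0, w1, w4}; p there: w0:F, w1:F, w4:F. ✗
w5: successors {w2, w4, w5}; p there: w2:F, w4:F, w5:T. ✗

∅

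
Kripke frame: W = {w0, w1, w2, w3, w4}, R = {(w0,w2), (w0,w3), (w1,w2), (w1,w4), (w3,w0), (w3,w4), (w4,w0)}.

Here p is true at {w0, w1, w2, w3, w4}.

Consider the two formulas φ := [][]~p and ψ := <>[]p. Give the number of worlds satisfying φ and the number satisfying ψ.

1 and 4

For [][]~p:
w0: successors {w2, w3}; []~p there: w2:T, w3:F. ✗
w1: successors {w2, w4}; []~p there: w2:T, w4:F. ✗
w2: no successors, so [][]~p holds vacuously. ✓
w3: successors {w0, w4}; []~p there: w0:F, w4:F. ✗
w4: successors {w0}; []~p there: w0:F. ✗
— 1 world.
For <>[]p:
w0: successors {w2, w3}; []p there: w2:T, w3:T. ✓
w1: successors {w2, w4}; []p there: w2:T, w4:T. ✓
w2: no successors, so <>[]p fails. ✗
w3: successors {w0, w4}; []p there: w0:T, w4:T. ✓
w4: successors {w0}; []p there: w0:T. ✓
— 4 worlds.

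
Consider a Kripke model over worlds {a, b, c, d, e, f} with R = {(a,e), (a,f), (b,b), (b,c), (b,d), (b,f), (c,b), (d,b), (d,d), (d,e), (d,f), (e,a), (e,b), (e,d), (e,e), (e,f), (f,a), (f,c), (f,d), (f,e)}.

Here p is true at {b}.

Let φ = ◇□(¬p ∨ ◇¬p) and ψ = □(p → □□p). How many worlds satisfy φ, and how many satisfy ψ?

For ◇□(¬p ∨ ◇¬p):
a: successors {e, f}; □(¬p ∨ ◇¬p) there: e:T, f:T. ✓
b: successors {b, c, d, f}; □(¬p ∨ ◇¬p) there: b:T, c:T, d:T, f:T. ✓
c: successors {b}; □(¬p ∨ ◇¬p) there: b:T. ✓
d: successors {b, d, e, f}; □(¬p ∨ ◇¬p) there: b:T, d:T, e:T, f:T. ✓
e: successors {a, b, d, e, f}; □(¬p ∨ ◇¬p) there: a:T, b:T, d:T, e:T, f:T. ✓
f: successors {a, c, d, e}; □(¬p ∨ ◇¬p) there: a:T, c:T, d:T, e:T. ✓
— 6 worlds.
For □(p → □□p):
a: successors {e, f}; p → □□p there: e:T, f:T. ✓
b: successors {b, c, d, f}; p → □□p there: b:F, c:T, d:T, f:T. ✗
c: successors {b}; p → □□p there: b:F. ✗
d: successors {b, d, e, f}; p → □□p there: b:F, d:T, e:T, f:T. ✗
e: successors {a, b, d, e, f}; p → □□p there: a:T, b:F, d:T, e:T, f:T. ✗
f: successors {a, c, d, e}; p → □□p there: a:T, c:T, d:T, e:T. ✓
— 2 worlds.

6 and 2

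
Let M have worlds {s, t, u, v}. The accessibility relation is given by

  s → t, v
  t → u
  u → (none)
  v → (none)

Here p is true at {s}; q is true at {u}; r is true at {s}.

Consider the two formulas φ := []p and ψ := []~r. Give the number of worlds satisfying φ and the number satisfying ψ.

For []p:
s: successors {t, v}; p there: t:F, v:F. ✗
t: successors {u}; p there: u:F. ✗
u: no successors, so []p holds vacuously. ✓
v: no successors, so []p holds vacuously. ✓
— 2 worlds.
For []~r:
s: successors {t, v}; ~r there: t:T, v:T. ✓
t: successors {u}; ~r there: u:T. ✓
u: no successors, so []~r holds vacuously. ✓
v: no successors, so []~r holds vacuously. ✓
— 4 worlds.

2 and 4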